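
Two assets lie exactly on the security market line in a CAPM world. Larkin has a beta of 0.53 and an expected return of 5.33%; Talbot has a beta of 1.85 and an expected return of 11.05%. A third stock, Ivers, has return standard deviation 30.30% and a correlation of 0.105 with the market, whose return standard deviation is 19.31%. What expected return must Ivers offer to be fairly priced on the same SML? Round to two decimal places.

MRP = (11.05% − 5.33%) / (1.85 − 0.53) = 4.3333%
R_f = 5.33% − 0.53 × 4.3333% = 3.0334%
β_Ivers = ρ·σ_i/σ_m = 0.105 × 30.30 / 19.31 = 0.1648
E(R_Ivers) = R_f + β × MRP = 3.0334% + 0.1648 × 4.3333% = 3.75%

3.75%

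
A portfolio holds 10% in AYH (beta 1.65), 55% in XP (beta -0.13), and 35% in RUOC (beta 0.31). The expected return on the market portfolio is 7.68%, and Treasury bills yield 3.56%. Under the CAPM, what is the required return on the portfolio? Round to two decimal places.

4.39%

β_P = Σ w_i β_i = 0.10×1.65 + 0.55×-0.13 + 0.35×0.31 = 0.2020
MRP = 7.68% − 3.56% = 4.12%
E(R_P) = R_f + β_P × MRP = 3.56% + 0.2020 × 4.12% = 4.39%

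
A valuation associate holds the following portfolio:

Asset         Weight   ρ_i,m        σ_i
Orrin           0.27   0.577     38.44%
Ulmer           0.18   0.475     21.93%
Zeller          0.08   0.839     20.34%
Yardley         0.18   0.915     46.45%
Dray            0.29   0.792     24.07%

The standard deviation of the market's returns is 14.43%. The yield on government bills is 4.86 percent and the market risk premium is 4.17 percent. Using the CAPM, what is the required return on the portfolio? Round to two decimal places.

β_Orrin = 0.577 × 38.44% / 14.43% = 1.5371
β_Ulmer = 0.475 × 21.93% / 14.43% = 0.7219
β_Zeller = 0.839 × 20.34% / 14.43% = 1.1826
β_Yardley = 0.915 × 46.45% / 14.43% = 2.9454
β_Dray = 0.792 × 24.07% / 14.43% = 1.3211
β_P = Σ w_i β_i = 0.27×1.5371 + 0.18×0.7219 + 0.08×1.1826 + 0.18×2.9454 + 0.29×1.3211 = 1.5529
E(R_P) = R_f + β_P × MRP = 4.86% + 1.5529 × 4.17% = 11.34%

11.34%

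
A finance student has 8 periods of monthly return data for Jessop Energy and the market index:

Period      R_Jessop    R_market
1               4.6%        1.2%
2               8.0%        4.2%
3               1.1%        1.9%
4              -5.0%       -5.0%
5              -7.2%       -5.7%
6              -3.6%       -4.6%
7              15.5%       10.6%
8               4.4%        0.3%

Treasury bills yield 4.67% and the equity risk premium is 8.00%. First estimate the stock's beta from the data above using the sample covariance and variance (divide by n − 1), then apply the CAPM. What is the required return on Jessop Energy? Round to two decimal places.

15.31%

Mean R_i = (4.6 + 8.0 + 1.1 − 5.0 − 7.2 − 3.6 + 15.5 + 4.4) / 8 = 2.2250%
Mean R_m = (1.2 + 4.2 + 1.9 − 5.0 − 5.7 − 4.6 + 10.6 + 0.3) / 8 = 0.3625%
Σ(R_i − R̄_i)(R_m − R̄_m) = 282.9775  ⇒  Cov = 282.9775 / 7 = 40.4254
Σ(R_m − R̄_m)² = 212.7388  ⇒  Var(R_m) = 212.7388 / 7 = 30.3913
β = Cov / Var(R_m) = 40.4254 / 30.3913 = 1.3302
E(R) = R_f + β × MRP = 4.67% + 1.3302 × 8.00% = 15.31%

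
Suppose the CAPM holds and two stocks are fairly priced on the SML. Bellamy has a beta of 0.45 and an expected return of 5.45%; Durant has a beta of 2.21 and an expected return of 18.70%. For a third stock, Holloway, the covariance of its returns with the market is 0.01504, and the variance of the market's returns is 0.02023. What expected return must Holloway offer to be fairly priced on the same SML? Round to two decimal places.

7.66%

MRP = (18.70% − 5.45%) / (2.21 − 0.45) = 7.5284%
R_f = 5.45% − 0.45 × 7.5284% = 2.0622%
β_Holloway = Cov / Var(R_m) = 0.01504 / 0.02023 = 0.7435
E(R_Holloway) = R_f + β × MRP = 2.0622% + 0.7435 × 7.5284% = 7.66%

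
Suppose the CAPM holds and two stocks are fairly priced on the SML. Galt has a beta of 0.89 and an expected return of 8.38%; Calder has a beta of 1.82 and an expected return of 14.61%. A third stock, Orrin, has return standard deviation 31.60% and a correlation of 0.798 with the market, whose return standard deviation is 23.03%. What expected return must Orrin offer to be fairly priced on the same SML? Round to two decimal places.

9.75%

MRP = (14.61% − 8.38%) / (1.82 − 0.89) = 6.6989%
R_f = 8.38% − 0.89 × 6.6989% = 2.4180%
β_Orrin = ρ·σ_i/σ_m = 0.798 × 31.60 / 23.03 = 1.0950
E(R_Orrin) = R_f + β × MRP = 2.4180% + 1.0950 × 6.6989% = 9.75%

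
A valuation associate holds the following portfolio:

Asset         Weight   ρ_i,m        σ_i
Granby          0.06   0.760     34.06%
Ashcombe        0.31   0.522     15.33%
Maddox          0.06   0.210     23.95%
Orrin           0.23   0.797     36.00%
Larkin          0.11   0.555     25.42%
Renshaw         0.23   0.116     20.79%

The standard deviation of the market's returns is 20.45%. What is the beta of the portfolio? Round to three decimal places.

0.638

β_Granby = 0.760 × 34.06% / 20.45% = 1.2658
β_Ashcombe = 0.522 × 15.33% / 20.45% = 0.3913
β_Maddox = 0.210 × 23.95% / 20.45% = 0.2459
β_Orrin = 0.797 × 36.00% / 20.45% = 1.4030
β_Larkin = 0.555 × 25.42% / 20.45% = 0.6899
β_Renshaw = 0.116 × 20.79% / 20.45% = 0.1179
β_P = Σ w_i β_i = 0.06×1.2658 + 0.31×0.3913 + 0.06×0.2459 + 0.23×1.4030 + 0.11×0.6899 + 0.23×0.1179 = 0.6377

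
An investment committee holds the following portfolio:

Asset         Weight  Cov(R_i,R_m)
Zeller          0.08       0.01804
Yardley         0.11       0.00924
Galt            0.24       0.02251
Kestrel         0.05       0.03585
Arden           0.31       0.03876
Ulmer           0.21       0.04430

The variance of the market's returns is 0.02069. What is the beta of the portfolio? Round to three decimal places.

1.497

β_Zeller = 0.01804 / 0.02069 = 0.8719
β_Yardley = 0.00924 / 0.02069 = 0.4466
β_Galt = 0.02251 / 0.02069 = 1.0880
β_Kestrel = 0.03585 / 0.02069 = 1.7327
β_Arden = 0.03876 / 0.02069 = 1.8734
β_Ulmer = 0.04430 / 0.02069 = 2.1411
β_P = Σ w_i β_i = 0.08×0.8719 + 0.11×0.4466 + 0.24×1.0880 + 0.05×1.7327 + 0.31×1.8734 + 0.21×2.1411 = 1.4970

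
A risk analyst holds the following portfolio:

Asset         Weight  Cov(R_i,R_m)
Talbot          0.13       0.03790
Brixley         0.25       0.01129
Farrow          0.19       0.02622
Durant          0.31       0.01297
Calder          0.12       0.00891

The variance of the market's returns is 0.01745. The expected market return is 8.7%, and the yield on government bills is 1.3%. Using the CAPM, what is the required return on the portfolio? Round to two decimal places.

β_Talbot = 0.03790 / 0.01745 = 2.1719
β_Brixley = 0.01129 / 0.01745 = 0.6470
β_Farrow = 0.02622 / 0.01745 = 1.5026
β_Durant = 0.01297 / 0.01745 = 0.7433
β_Calder = 0.00891 / 0.01745 = 0.5106
β_P = Σ w_i β_i = 0.13×2.1719 + 0.25×0.6470 + 0.19×1.5026 + 0.31×0.7433 + 0.12×0.5106 = 1.0213
MRP = 8.7% − 1.3% = 7.40%
E(R_P) = R_f + β_P × MRP = 1.3% + 1.0213 × 7.4% = 8.86%

8.86%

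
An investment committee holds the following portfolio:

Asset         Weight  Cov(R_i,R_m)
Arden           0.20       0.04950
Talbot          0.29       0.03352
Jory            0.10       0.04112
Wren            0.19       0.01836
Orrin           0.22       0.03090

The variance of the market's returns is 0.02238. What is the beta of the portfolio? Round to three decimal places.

β_Arden = 0.04950 / 0.02238 = 2.2118
β_Talbot = 0.03352 / 0.02238 = 1.4978
β_Jory = 0.04112 / 0.02238 = 1.8374
β_Wren = 0.01836 / 0.02238 = 0.8204
β_Orrin = 0.03090 / 0.02238 = 1.3807
β_P = Σ w_i β_i = 0.20×2.2118 + 0.29×1.4978 + 0.10×1.8374 + 0.19×0.8204 + 0.22×1.3807 = 1.5201

1.520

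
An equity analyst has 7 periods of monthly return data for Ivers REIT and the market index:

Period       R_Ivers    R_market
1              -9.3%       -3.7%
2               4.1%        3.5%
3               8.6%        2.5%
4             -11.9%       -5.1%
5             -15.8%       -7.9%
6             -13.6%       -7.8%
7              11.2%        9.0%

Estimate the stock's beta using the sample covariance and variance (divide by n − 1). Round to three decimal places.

Mean R_i = (-9.3 + 4.1 + 8.6 − 11.9 − 15.8 − 13.6 + 11.2) / 7 = -3.8143%
Mean R_m = (-3.7 + 3.5 + 2.5 − 5.1 − 7.9 − 7.8 + 9.0) / 7 = -1.3571%
Σ(R_i − R̄_i)(R_m − R̄_m) = 426.4143  ⇒  Cov = 426.4143 / 6 = 71.0691
Σ(R_m − R̄_m)² = 249.5571  ⇒  Var(R_m) = 249.5571 / 6 = 41.5929
β = Cov / Var(R_m) = 71.0691 / 41.5929 = 1.7087

1.709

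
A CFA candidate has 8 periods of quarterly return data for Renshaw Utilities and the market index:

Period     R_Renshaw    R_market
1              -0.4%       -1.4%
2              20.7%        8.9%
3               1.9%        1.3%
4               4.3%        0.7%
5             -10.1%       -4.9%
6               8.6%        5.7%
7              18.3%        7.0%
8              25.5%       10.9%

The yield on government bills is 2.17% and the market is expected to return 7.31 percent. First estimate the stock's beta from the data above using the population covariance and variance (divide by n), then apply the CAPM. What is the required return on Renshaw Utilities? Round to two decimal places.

Mean R_i = (-0.4 + 20.7 + 1.9 + 4.3 − 10.1 + 8.6 + 18.3 + 25.5) / 8 = 8.6000%
Mean R_m = (-1.4 + 8.9 + 1.3 + 0.7 − 4.9 + 5.7 + 7.0 + 10.9) / 8 = 3.5250%
Σ(R_i − R̄_i)(R_m − R̄_m) = 452.3100  ⇒  Cov = 452.3100 / 8 = 56.5388
Σ(R_m − R̄_m)² = 208.2550  ⇒  Var(R_m) = 208.2550 / 8 = 26.0319
β = Cov / Var(R_m) = 56.5388 / 26.0319 = 2.1719
MRP = 7.31% − 2.17% = 5.14%
E(R) = R_f + β × MRP = 2.17% + 2.1719 × 5.14% = 13.33%

13.33%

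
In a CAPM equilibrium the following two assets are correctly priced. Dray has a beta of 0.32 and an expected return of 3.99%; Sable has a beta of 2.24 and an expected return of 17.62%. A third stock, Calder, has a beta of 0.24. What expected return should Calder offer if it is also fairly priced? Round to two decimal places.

MRP (SML slope) = (17.62% − 3.99%) / (2.24 − 0.32) = 13.63% / 1.92 = 7.0990%
R_f (intercept) = 3.99% − 0.32 × 7.0990% = 1.7183%
E(R_Calder) = R_f + β × MRP = 1.7183% + 0.24 × 7.0990% = 3.42%

3.42%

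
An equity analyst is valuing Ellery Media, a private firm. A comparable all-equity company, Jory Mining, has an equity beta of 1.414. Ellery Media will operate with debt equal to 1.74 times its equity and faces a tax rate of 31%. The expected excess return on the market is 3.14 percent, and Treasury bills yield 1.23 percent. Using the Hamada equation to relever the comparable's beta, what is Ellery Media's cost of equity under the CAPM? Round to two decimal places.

β_L = β_U × [1 + (1 − t)(D/E)] = 1.414 × [1 + (1 − 0.31) × 1.74]
    = 1.414 × [1 + 0.69 × 1.74] = 1.414 × 2.2006 = 3.1116
E(R) = R_f + β_L × MRP = 1.23% + 3.1116 × 3.14% = 11.00%

11.00%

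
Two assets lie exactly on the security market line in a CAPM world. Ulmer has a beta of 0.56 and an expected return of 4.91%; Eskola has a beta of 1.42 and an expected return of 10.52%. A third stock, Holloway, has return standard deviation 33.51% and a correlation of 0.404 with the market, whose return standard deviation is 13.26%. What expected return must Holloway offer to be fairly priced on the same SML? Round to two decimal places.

7.92%

MRP = (10.52% − 4.91%) / (1.42 − 0.56) = 6.5233%
R_f = 4.91% − 0.56 × 6.5233% = 1.2570%
β_Holloway = ρ·σ_i/σ_m = 0.404 × 33.51 / 13.26 = 1.0210
E(R_Holloway) = R_f + β × MRP = 1.2570% + 1.0210 × 6.5233% = 7.92%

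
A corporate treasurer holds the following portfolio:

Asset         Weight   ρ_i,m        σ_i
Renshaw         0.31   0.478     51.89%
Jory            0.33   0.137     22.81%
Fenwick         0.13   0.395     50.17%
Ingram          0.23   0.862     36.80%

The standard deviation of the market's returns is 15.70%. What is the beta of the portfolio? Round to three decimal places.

1.184

β_Renshaw = 0.478 × 51.89% / 15.70% = 1.5798
β_Jory = 0.137 × 22.81% / 15.70% = 0.1990
β_Fenwick = 0.395 × 50.17% / 15.70% = 1.2622
β_Ingram = 0.862 × 36.80% / 15.70% = 2.0205
β_P = Σ w_i β_i = 0.31×1.5798 + 0.33×0.1990 + 0.13×1.2622 + 0.23×2.0205 = 1.1842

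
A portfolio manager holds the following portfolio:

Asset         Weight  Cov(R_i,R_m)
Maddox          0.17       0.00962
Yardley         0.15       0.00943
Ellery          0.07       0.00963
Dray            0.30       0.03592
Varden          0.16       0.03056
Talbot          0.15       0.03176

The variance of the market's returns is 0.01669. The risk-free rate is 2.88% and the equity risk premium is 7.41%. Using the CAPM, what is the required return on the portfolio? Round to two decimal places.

13.60%

β_Maddox = 0.00962 / 0.01669 = 0.5764
β_Yardley = 0.00943 / 0.01669 = 0.5650
β_Ellery = 0.00963 / 0.01669 = 0.5770
β_Dray = 0.03592 / 0.01669 = 2.1522
β_Varden = 0.03056 / 0.01669 = 1.8310
β_Talbot = 0.03176 / 0.01669 = 1.9029
β_P = Σ w_i β_i = 0.17×0.5764 + 0.15×0.5650 + 0.07×0.5770 + 0.30×2.1522 + 0.16×1.8310 + 0.15×1.9029 = 1.4472
E(R_P) = R_f + β_P × MRP = 2.88% + 1.4472 × 7.41% = 13.60%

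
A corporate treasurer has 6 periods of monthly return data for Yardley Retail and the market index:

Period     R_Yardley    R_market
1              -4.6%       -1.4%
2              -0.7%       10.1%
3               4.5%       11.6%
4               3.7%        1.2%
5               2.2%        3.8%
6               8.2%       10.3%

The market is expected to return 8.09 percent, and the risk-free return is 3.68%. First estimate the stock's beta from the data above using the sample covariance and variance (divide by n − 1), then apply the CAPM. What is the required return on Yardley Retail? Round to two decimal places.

5.75%

Mean R_i = (-4.6 − 0.7 + 4.5 + 3.7 + 2.2 + 8.2) / 6 = 2.2167%
Mean R_m = (-1.4 + 10.1 + 11.6 + 1.2 + 3.8 + 10.3) / 6 = 5.9333%
Σ(R_i − R̄_i)(R_m − R̄_m) = 69.9167  ⇒  Cov = 69.9167 / 5 = 13.9833
Σ(R_m − R̄_m)² = 149.2733  ⇒  Var(R_m) = 149.2733 / 5 = 29.8547
β = Cov / Var(R_m) = 13.9833 / 29.8547 = 0.4684
MRP = 8.09% − 3.68% = 4.41%
E(R) = R_f + β × MRP = 3.68% + 0.4684 × 4.41% = 5.75%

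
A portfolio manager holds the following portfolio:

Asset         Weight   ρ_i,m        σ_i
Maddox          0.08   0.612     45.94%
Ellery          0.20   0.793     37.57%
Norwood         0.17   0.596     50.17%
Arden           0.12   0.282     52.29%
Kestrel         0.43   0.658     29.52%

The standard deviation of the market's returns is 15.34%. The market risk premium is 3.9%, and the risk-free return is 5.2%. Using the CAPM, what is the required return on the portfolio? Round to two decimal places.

11.15%

β_Maddox = 0.612 × 45.94% / 15.34% = 1.8328
β_Ellery = 0.793 × 37.57% / 15.34% = 1.9422
β_Norwood = 0.596 × 50.17% / 15.34% = 1.9492
β_Arden = 0.282 × 52.29% / 15.34% = 0.9613
β_Kestrel = 0.658 × 29.52% / 15.34% = 1.2662
β_P = Σ w_i β_i = 0.08×1.8328 + 0.20×1.9422 + 0.17×1.9492 + 0.12×0.9613 + 0.43×1.2662 = 1.5263
E(R_P) = R_f + β_P × MRP = 5.2% + 1.5263 × 3.9% = 11.15%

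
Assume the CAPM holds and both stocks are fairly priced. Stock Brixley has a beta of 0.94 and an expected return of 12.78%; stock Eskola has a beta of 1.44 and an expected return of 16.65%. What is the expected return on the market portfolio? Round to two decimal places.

Both satisfy E(R) = R_f + β·MRP, so the slope of the SML is
MRP = (16.65% − 12.78%) / (1.44 − 0.94) = 3.87% / 0.50 = 7.7400%
R_f = E(R_Brixley) − β_Brixley·MRP = 12.78% − 0.94 × 7.7400% = 5.5044%
E(R_m) = R_f + MRP = 5.5044% + 7.7400% = 13.24%

13.24%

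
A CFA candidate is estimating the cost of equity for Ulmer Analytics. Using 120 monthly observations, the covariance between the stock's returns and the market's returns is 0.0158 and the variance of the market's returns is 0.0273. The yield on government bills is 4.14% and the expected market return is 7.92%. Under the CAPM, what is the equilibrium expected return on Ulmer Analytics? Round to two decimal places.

6.33%

β = Cov(R_i, R_m) / Var(R_m) = 0.0158 / 0.0273 = 0.5788
MRP = 7.92% − 4.14% = 3.78%
E(R) = R_f + β × MRP = 4.14% + 0.5788 × 3.78% = 6.33%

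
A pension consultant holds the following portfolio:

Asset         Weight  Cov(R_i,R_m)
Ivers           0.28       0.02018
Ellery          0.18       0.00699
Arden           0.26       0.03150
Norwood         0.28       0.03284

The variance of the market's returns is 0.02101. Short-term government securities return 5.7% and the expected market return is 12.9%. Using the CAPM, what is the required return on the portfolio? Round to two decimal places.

14.03%

β_Ivers = 0.02018 / 0.02101 = 0.9605
β_Ellery = 0.00699 / 0.02101 = 0.3327
β_Arden = 0.03150 / 0.02101 = 1.4993
β_Norwood = 0.03284 / 0.02101 = 1.5631
β_P = Σ w_i β_i = 0.28×0.9605 + 0.18×0.3327 + 0.26×1.4993 + 0.28×1.5631 = 1.1563
MRP = 12.9% − 5.7% = 7.20%
E(R_P) = R_f + β_P × MRP = 5.7% + 1.1563 × 7.2% = 14.03%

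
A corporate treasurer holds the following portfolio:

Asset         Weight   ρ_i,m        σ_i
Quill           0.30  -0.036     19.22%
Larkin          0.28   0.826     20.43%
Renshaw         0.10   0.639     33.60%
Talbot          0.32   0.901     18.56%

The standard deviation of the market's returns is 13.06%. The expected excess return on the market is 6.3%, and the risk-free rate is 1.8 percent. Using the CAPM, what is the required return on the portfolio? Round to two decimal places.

7.60%

β_Quill = -0.036 × 19.22% / 13.06% = -0.0530
β_Larkin = 0.826 × 20.43% / 13.06% = 1.2921
β_Renshaw = 0.639 × 33.60% / 13.06% = 1.6440
β_Talbot = 0.901 × 18.56% / 13.06% = 1.2804
β_P = Σ w_i β_i = 0.30×-0.0530 + 0.28×1.2921 + 0.10×1.6440 + 0.32×1.2804 = 0.9200
E(R_P) = R_f + β_P × MRP = 1.8% + 0.9200 × 6.3% = 7.60%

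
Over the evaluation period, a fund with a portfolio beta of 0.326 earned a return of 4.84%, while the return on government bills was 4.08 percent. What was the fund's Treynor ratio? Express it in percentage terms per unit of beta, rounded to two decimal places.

Treynor = (R_P − R_f) / β_P = (4.84% − 4.08%) / 0.3260 = 0.76% / 0.3260 = 2.33%

2.33%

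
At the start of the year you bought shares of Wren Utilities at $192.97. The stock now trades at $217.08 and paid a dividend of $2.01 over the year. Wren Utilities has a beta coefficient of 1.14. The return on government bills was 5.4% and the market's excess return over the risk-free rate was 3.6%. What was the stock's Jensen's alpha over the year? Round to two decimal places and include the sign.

Realised HPR = (P1 + D1 − P0) / P0 = (217.08 + 2.01 − 192.97) / 192.97 = 26.12 / 192.97 = 13.5358%
CAPM required = R_f + β·MRP = 5.4% + 1.14 × 3.6% = 9.5040%
α = realised − required = 13.5358% − 9.5040% = +4.03%

+4.03%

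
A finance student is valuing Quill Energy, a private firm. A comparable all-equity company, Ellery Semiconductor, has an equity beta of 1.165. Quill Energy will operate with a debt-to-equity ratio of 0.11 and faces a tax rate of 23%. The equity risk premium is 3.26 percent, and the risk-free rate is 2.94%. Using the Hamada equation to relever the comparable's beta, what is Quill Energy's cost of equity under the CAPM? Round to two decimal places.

β_L = β_U × [1 + (1 − t)(D/E)] = 1.165 × [1 + (1 − 0.23) × 0.11]
    = 1.165 × [1 + 0.77 × 0.11] = 1.165 × 1.0847 = 1.2637
E(R) = R_f + β_L × MRP = 2.94% + 1.2637 × 3.26% = 7.06%

7.06%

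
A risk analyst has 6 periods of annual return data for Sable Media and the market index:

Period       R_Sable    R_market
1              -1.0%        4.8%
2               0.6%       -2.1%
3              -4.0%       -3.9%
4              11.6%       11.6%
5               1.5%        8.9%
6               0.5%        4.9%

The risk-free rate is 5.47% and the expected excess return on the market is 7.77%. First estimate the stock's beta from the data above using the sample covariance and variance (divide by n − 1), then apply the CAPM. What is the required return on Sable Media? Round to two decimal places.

10.69%

Mean R_i = (-1.0 + 0.6 − 4.0 + 11.6 + 1.5 + 0.5) / 6 = 1.5333%
Mean R_m = (4.8 − 2.1 − 3.9 + 11.6 + 8.9 + 4.9) / 6 = 4.0333%
Σ(R_i − R̄_i)(R_m − R̄_m) = 122.7933  ⇒  Cov = 122.7933 / 5 = 24.5587
Σ(R_m − R̄_m)² = 182.8333  ⇒  Var(R_m) = 182.8333 / 5 = 36.5667
β = Cov / Var(R_m) = 24.5587 / 36.5667 = 0.6716
E(R) = R_f + β × MRP = 5.47% + 0.6716 × 7.77% = 10.69%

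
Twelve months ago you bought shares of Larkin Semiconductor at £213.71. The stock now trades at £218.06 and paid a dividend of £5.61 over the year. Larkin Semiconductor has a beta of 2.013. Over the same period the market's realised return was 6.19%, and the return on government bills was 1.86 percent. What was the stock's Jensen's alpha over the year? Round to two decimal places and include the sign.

-5.92%

Realised HPR = (P1 + D1 − P0) / P0 = (218.06 + 5.61 − 213.71) / 213.71 = 9.96 / 213.71 = 4.6605%
MRP = 6.19% − 1.86% = 4.33%
CAPM required = R_f + β·MRP = 1.86% + 2.013 × 4.33% = 10.57629%
α = realised − required = 4.6605% − 10.57629% = -5.92%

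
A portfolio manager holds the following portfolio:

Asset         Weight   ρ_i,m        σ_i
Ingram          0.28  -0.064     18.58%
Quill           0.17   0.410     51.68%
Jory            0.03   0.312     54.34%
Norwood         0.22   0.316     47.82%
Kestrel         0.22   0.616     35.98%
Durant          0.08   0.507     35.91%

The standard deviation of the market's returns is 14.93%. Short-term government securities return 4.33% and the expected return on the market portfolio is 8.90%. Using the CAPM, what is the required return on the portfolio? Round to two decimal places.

β_Ingram = -0.064 × 18.58% / 14.93% = -0.0796
β_Quill = 0.410 × 51.68% / 14.93% = 1.4192
β_Jory = 0.312 × 54.34% / 14.93% = 1.1356
β_Norwood = 0.316 × 47.82% / 14.93% = 1.0121
β_Kestrel = 0.616 × 35.98% / 14.93% = 1.4845
β_Durant = 0.507 × 35.91% / 14.93% = 1.2194
β_P = Σ w_i β_i = 0.28×-0.0796 + 0.17×1.4192 + 0.03×1.1356 + 0.22×1.0121 + 0.22×1.4845 + 0.08×1.2194 = 0.8998
MRP = 8.90% − 4.33% = 4.57%
E(R_P) = R_f + β_P × MRP = 4.33% + 0.8998 × 4.57% = 8.44%

8.44%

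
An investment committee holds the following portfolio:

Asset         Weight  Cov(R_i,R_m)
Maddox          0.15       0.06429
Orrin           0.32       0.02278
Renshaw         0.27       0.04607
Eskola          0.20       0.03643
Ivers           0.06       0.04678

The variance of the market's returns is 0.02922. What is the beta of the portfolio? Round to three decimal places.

1.351

β_Maddox = 0.06429 / 0.02922 = 2.2002
β_Orrin = 0.02278 / 0.02922 = 0.7796
β_Renshaw = 0.04607 / 0.02922 = 1.5767
β_Eskola = 0.03643 / 0.02922 = 1.2467
β_Ivers = 0.04678 / 0.02922 = 1.6010
β_P = Σ w_i β_i = 0.15×2.2002 + 0.32×0.7796 + 0.27×1.5767 + 0.20×1.2467 + 0.06×1.6010 = 1.3506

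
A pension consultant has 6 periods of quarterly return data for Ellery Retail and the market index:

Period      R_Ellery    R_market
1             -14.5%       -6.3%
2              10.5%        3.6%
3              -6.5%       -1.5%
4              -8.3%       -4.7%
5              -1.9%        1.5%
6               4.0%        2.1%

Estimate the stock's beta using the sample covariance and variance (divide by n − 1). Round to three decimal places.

Mean R_i = (-14.5 + 10.5 − 6.5 − 8.3 − 1.9 + 4.0) / 6 = -2.7833%
Mean R_m = (-6.3 + 3.6 − 1.5 − 4.7 + 1.5 + 2.1) / 6 = -0.8833%
Σ(R_i − R̄_i)(R_m − R̄_m) = 168.7083  ⇒  Cov = 168.7083 / 5 = 33.7417
Σ(R_m − R̄_m)² = 78.9683  ⇒  Var(R_m) = 78.9683 / 5 = 15.7937
β = Cov / Var(R_m) = 33.7417 / 15.7937 = 2.1364

2.136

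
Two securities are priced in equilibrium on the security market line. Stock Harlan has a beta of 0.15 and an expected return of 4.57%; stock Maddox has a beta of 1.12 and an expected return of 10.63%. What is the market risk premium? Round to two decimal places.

6.25%

Both satisfy E(R) = R_f + β·MRP, so the slope of the SML is
MRP = (10.63% − 4.57%) / (1.12 − 0.15) = 6.06% / 0.97 = 6.2474%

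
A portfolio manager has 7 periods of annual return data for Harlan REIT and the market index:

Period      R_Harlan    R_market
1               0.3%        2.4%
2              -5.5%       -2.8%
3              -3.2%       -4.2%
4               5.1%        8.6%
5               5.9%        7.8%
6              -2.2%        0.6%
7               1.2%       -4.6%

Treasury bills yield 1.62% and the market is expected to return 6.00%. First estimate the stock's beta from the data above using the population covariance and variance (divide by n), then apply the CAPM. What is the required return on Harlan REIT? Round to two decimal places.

Mean R_i = (0.3 − 5.5 − 3.2 + 5.1 + 5.9 − 2.2 + 1.2) / 7 = 0.2286%
Mean R_m = (2.4 − 2.8 − 4.2 + 8.6 + 7.8 + 0.6 − 4.6) / 7 = 1.1143%
Σ(R_i − R̄_i)(R_m − R̄_m) = 110.8171  ⇒  Cov = 110.8171 / 7 = 15.8310
Σ(R_m − R̄_m)² = 178.8686  ⇒  Var(R_m) = 178.8686 / 7 = 25.5527
β = Cov / Var(R_m) = 15.8310 / 25.5527 = 0.6195
MRP = 6.00% − 1.62% = 4.38%
E(R) = R_f + β × MRP = 1.62% + 0.6195 × 4.38% = 4.33%

4.33%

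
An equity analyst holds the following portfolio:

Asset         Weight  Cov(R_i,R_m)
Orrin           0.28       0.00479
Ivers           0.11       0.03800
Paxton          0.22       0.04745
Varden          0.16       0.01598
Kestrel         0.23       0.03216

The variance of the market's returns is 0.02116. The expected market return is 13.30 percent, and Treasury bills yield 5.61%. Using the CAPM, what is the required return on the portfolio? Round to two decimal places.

β_Orrin = 0.00479 / 0.02116 = 0.2264
β_Ivers = 0.03800 / 0.02116 = 1.7958
β_Paxton = 0.04745 / 0.02116 = 2.2424
β_Varden = 0.01598 / 0.02116 = 0.7552
β_Kestrel = 0.03216 / 0.02116 = 1.5198
β_P = Σ w_i β_i = 0.28×0.2264 + 0.11×1.7958 + 0.22×2.2424 + 0.16×0.7552 + 0.23×1.5198 = 1.2246
MRP = 13.30% − 5.61% = 7.69%
E(R_P) = R_f + β_P × MRP = 5.61% + 1.2246 × 7.69% = 15.03%

15.03%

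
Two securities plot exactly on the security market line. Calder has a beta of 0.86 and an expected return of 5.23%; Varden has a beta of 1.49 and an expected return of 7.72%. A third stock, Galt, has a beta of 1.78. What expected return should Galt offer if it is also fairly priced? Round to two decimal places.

8.87%

MRP (SML slope) = (7.72% − 5.23%) / (1.49 − 0.86) = 2.49% / 0.63 = 3.9524%
R_f (intercept) = 5.23% − 0.86 × 3.9524% = 1.8309%
E(R_Galt) = R_f + β × MRP = 1.8309% + 1.78 × 3.9524% = 8.87%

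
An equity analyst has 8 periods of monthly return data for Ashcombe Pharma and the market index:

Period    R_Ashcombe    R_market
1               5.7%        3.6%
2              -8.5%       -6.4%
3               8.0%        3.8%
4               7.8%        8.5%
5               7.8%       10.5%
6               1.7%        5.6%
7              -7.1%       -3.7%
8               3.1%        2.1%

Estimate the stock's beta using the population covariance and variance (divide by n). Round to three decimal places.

Mean R_i = (5.7 − 8.5 + 8.0 + 7.8 + 7.8 + 1.7 − 7.1 + 3.1) / 8 = 2.3125%
Mean R_m = (3.6 − 6.4 + 3.8 + 8.5 + 10.5 + 5.6 − 3.7 + 2.1) / 8 = 3.0000%
Σ(R_i − R̄_i)(R_m − R̄_m) = 240.3200  ⇒  Cov = 240.3200 / 8 = 30.0400
Σ(R_m − R̄_m)² = 228.3200  ⇒  Var(R_m) = 228.3200 / 8 = 28.5400
β = Cov / Var(R_m) = 30.0400 / 28.5400 = 1.0526

1.053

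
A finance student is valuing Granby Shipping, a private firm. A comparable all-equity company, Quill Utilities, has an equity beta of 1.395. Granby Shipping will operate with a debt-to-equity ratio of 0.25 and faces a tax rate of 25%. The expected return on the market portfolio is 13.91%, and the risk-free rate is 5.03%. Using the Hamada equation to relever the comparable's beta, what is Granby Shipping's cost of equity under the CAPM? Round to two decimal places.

β_L = β_U × [1 + (1 − t)(D/E)] = 1.395 × [1 + (1 − 0.25) × 0.25]
    = 1.395 × [1 + 0.75 × 0.25] = 1.395 × 1.1875 = 1.6566
MRP = 13.91% − 5.03% = 8.88%
E(R) = R_f + β_L × MRP = 5.03% + 1.6566 × 8.88% = 19.74%

19.74%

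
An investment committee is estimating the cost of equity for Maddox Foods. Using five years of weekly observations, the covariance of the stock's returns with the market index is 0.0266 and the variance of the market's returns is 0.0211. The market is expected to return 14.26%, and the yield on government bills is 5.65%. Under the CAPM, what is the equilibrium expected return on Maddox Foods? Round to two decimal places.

16.50%

β = Cov(R_i, R_m) / Var(R_m) = 0.0266 / 0.0211 = 1.2607
MRP = 14.26% − 5.65% = 8.61%
E(R) = R_f + β × MRP = 5.65% + 1.2607 × 8.61% = 16.50%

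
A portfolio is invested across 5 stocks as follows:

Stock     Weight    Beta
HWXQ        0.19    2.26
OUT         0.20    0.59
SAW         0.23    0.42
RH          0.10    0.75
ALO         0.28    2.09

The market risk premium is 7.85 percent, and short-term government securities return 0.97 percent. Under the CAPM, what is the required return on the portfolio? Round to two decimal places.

11.21%

β_P = Σ w_i β_i = 0.19×2.26 + 0.20×0.59 + 0.23×0.42 + 0.10×0.75 + 0.28×2.09 = 1.3042
E(R_P) = R_f + β_P × MRP = 0.97% + 1.3042 × 7.85% = 11.21%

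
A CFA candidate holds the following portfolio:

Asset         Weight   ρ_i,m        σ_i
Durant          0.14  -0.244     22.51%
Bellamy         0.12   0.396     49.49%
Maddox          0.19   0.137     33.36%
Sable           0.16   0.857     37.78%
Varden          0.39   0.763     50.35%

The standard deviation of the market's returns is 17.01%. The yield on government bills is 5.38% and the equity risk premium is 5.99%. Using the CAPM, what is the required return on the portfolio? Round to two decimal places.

13.34%

β_Durant = -0.244 × 22.51% / 17.01% = -0.3229
β_Bellamy = 0.396 × 49.49% / 17.01% = 1.1521
β_Maddox = 0.137 × 33.36% / 17.01% = 0.2687
β_Sable = 0.857 × 37.78% / 17.01% = 1.9034
β_Varden = 0.763 × 50.35% / 17.01% = 2.2585
β_P = Σ w_i β_i = 0.14×-0.3229 + 0.12×1.1521 + 0.19×0.2687 + 0.16×1.9034 + 0.39×2.2585 = 1.3295
E(R_P) = R_f + β_P × MRP = 5.38% + 1.3295 × 5.99% = 13.34%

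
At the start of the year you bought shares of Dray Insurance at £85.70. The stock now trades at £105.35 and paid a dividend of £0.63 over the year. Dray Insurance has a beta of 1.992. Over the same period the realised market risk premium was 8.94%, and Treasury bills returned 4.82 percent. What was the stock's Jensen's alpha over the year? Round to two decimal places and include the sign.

Realised HPR = (P1 + D1 − P0) / P0 = (105.35 + 0.63 − 85.70) / 85.70 = 20.28 / 85.70 = 23.6639%
CAPM required = R_f + β·MRP = 4.82% + 1.992 × 8.94% = 22.62848%
α = realised − required = 23.6639% − 22.62848% = +1.04%

+1.04%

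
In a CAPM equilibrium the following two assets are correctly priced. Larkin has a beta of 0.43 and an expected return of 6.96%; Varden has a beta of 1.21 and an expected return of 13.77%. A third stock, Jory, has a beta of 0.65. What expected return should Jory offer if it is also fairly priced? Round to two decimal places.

MRP (SML slope) = (13.77% − 6.96%) / (1.21 − 0.43) = 6.81% / 0.78 = 8.7308%
R_f (intercept) = 6.96% − 0.43 × 8.7308% = 3.2058%
E(R_Jory) = R_f + β × MRP = 3.2058% + 0.65 × 8.7308% = 8.88%

8.88%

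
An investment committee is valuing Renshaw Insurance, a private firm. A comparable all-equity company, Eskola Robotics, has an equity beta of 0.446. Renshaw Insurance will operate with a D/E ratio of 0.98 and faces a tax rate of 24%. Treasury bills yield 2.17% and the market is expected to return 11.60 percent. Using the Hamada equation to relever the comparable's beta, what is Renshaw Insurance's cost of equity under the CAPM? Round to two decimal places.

9.51%

β_L = β_U × [1 + (1 − t)(D/E)] = 0.446 × [1 + (1 − 0.24) × 0.98]
    = 0.446 × [1 + 0.76 × 0.98] = 0.446 × 1.7448 = 0.7782
MRP = 11.60% − 2.17% = 9.43%
E(R) = R_f + β_L × MRP = 2.17% + 0.7782 × 9.43% = 9.51%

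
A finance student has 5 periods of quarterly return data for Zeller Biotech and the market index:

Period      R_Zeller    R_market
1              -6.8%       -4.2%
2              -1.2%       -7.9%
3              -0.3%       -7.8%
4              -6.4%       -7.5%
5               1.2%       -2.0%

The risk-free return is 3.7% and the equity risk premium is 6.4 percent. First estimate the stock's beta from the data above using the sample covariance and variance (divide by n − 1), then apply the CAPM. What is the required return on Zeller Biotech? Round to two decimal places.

5.19%

Mean R_i = (-6.8 − 1.2 − 0.3 − 6.4 + 1.2) / 5 = -2.7000%
Mean R_m = (-4.2 − 7.9 − 7.8 − 7.5 − 2.0) / 5 = -5.8800%
Σ(R_i − R̄_i)(R_m − R̄_m) = 6.6000  ⇒  Cov = 6.6000 / 4 = 1.6500
Σ(R_m − R̄_m)² = 28.2680  ⇒  Var(R_m) = 28.2680 / 4 = 7.0670
β = Cov / Var(R_m) = 1.6500 / 7.0670 = 0.2335
E(R) = R_f + β × MRP = 3.7% + 0.2335 × 6.4% = 5.19%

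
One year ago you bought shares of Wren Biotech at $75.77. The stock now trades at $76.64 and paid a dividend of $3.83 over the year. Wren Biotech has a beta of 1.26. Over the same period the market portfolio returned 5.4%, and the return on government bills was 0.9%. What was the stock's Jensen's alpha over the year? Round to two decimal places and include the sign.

-0.37%

Realised HPR = (P1 + D1 − P0) / P0 = (76.64 + 3.83 − 75.77) / 75.77 = 4.70 / 75.77 = 6.2030%
MRP = 5.4% − 0.9% = 4.50%
CAPM required = R_f + β·MRP = 0.9% + 1.26 × 4.5% = 6.5700%
α = realised − required = 6.2030% − 6.5700% = -0.37%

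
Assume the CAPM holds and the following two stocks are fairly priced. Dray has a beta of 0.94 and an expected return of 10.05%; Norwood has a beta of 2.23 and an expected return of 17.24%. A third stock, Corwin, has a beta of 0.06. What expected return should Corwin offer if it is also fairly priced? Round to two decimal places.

5.15%

MRP (SML slope) = (17.24% − 10.05%) / (2.23 − 0.94) = 7.19% / 1.29 = 5.5736%
R_f (intercept) = 10.05% − 0.94 × 5.5736% = 4.8108%
E(R_Corwin) = R_f + β × MRP = 4.8108% + 0.06 × 5.5736% = 5.15%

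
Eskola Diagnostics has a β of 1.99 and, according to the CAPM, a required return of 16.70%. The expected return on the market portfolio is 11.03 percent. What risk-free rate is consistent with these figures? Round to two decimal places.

5.30%

E(R) = R_f + β(E(R_m) − R_f) = R_f(1 − β) + β·E(R_m)
16.70% = R_f × (1 − 1.99) + 1.99 × 11.03%
16.70% = R_f × -0.99 + 21.9497%
R_f = (16.70% − 21.9497%) / -0.99 = 5.30%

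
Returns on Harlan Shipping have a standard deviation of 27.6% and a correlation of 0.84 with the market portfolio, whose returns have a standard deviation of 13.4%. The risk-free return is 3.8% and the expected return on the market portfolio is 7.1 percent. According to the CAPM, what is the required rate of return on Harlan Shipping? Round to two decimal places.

9.51%

β = ρ × σ_i / σ_m = 0.84 × 27.6% / 13.4% = 1.7301
MRP = 7.1% − 3.8% = 3.30%
E(R) = 3.8% + 1.7301 × 3.3% = 9.51%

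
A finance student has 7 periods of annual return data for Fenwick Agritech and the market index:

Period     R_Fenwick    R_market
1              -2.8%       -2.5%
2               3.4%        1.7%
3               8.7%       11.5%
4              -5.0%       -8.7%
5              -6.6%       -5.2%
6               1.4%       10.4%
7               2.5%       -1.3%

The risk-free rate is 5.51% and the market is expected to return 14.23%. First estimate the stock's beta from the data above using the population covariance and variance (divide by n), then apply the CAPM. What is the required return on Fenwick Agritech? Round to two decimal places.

10.52%

Mean R_i = (-2.8 + 3.4 + 8.7 − 5.0 − 6.6 + 1.4 + 2.5) / 7 = 0.2286%
Mean R_m = (-2.5 + 1.7 + 11.5 − 8.7 − 5.2 + 10.4 − 1.3) / 7 = 0.8429%
Σ(R_i − R̄_i)(R_m − R̄_m) = 200.6114  ⇒  Cov = 200.6114 / 7 = 28.6588
Σ(R_m − R̄_m)² = 348.9971  ⇒  Var(R_m) = 348.9971 / 7 = 49.8567
β = Cov / Var(R_m) = 28.6588 / 49.8567 = 0.5748
MRP = 14.23% − 5.51% = 8.72%
E(R) = R_f + β × MRP = 5.51% + 0.5748 × 8.72% = 10.52%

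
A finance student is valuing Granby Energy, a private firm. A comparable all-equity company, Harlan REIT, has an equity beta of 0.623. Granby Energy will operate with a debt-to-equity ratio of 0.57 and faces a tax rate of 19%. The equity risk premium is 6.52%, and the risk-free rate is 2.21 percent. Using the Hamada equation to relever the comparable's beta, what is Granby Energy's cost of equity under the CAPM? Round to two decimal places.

8.15%

β_L = β_U × [1 + (1 − t)(D/E)] = 0.623 × [1 + (1 − 0.19) × 0.57]
    = 0.623 × [1 + 0.81 × 0.57] = 0.623 × 1.4617 = 0.9106
E(R) = R_f + β_L × MRP = 2.21% + 0.9106 × 6.52% = 8.15%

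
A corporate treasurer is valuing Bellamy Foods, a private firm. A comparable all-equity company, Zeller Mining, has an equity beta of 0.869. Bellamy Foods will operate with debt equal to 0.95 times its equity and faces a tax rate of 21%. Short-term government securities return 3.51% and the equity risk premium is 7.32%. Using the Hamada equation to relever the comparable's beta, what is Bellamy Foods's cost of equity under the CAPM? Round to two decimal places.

14.65%

β_L = β_U × [1 + (1 − t)(D/E)] = 0.869 × [1 + (1 − 0.21) × 0.95]
    = 0.869 × [1 + 0.79 × 0.95] = 0.869 × 1.7505 = 1.5212
E(R) = R_f + β_L × MRP = 3.51% + 1.5212 × 7.32% = 14.65%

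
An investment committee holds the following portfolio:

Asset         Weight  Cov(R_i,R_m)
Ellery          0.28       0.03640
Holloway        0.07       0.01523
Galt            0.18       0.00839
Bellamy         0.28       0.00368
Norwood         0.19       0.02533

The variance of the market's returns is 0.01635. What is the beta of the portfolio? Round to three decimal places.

1.138

β_Ellery = 0.03640 / 0.01635 = 2.2263
β_Holloway = 0.01523 / 0.01635 = 0.9315
β_Galt = 0.00839 / 0.01635 = 0.5131
β_Bellamy = 0.00368 / 0.01635 = 0.2251
β_Norwood = 0.02533 / 0.01635 = 1.5492
β_P = Σ w_i β_i = 0.28×2.2263 + 0.07×0.9315 + 0.18×0.5131 + 0.28×0.2251 + 0.19×1.5492 = 1.1383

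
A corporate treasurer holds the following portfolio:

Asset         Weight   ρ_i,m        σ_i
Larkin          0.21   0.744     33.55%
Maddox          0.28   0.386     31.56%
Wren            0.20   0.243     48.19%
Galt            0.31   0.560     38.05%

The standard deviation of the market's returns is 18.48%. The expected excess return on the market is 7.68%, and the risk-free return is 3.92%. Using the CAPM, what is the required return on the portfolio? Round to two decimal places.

11.23%

β_Larkin = 0.744 × 33.55% / 18.48% = 1.3507
β_Maddox = 0.386 × 31.56% / 18.48% = 0.6592
β_Wren = 0.243 × 48.19% / 18.48% = 0.6337
β_Galt = 0.560 × 38.05% / 18.48% = 1.1530
β_P = Σ w_i β_i = 0.21×1.3507 + 0.28×0.6592 + 0.20×0.6337 + 0.31×1.1530 = 0.9524
E(R_P) = R_f + β_P × MRP = 3.92% + 0.9524 × 7.68% = 11.23%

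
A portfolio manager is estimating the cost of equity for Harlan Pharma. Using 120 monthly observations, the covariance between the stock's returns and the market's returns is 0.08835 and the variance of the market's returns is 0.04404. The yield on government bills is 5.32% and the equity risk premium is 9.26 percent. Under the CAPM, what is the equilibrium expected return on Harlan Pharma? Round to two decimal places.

β = Cov(R_i, R_m) / Var(R_m) = 0.08835 / 0.04404 = 2.0061
E(R) = R_f + β × MRP = 5.32% + 2.0061 × 9.26% = 23.90%

23.90%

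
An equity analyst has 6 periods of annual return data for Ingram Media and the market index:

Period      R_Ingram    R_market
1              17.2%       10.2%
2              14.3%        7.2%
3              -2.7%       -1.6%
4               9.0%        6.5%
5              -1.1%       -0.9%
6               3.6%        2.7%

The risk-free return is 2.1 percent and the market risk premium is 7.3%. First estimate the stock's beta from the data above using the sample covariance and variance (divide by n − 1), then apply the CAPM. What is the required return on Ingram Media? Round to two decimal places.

Mean R_i = (17.2 + 14.3 − 2.7 + 9.0 − 1.1 + 3.6) / 6 = 6.7167%
Mean R_m = (10.2 + 7.2 − 1.6 + 6.5 − 0.9 + 2.7) / 6 = 4.0167%
Σ(R_i − R̄_i)(R_m − R̄_m) = 190.0583  ⇒  Cov = 190.0583 / 5 = 38.0117
Σ(R_m − R̄_m)² = 111.9883  ⇒  Var(R_m) = 111.9883 / 5 = 22.3977
β = Cov / Var(R_m) = 38.0117 / 22.3977 = 1.6971
E(R) = R_f + β × MRP = 2.1% + 1.6971 × 7.3% = 14.49%

14.49%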